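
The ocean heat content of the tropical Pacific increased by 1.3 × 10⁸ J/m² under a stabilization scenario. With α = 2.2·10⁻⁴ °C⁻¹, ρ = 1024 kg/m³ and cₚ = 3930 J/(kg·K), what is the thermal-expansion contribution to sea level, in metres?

about 0.0071 m

Δh = αQ/(ρcₚ) = 2.2×10⁻⁴ × 1.3×10⁸ / (1024 × 3930) ≈ 0.0071068 m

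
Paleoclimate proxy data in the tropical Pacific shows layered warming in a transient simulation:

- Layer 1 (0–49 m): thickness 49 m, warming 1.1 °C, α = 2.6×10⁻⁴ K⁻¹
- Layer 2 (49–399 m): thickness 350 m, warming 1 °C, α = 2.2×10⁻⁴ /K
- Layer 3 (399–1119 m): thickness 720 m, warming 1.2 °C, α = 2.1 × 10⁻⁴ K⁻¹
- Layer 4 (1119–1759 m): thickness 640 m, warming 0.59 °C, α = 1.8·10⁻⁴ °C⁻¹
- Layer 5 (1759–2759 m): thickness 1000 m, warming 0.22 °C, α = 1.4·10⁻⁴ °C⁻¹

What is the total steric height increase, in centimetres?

Layer 1: 1.1 × 2.6×10⁻⁴ × 49 = 0.014014 m
Layer 2: 350 × 1 × 2.2×10⁻⁴ = 0.07700 m
399–1119 m: 720 × 1.2 × 2.1×10⁻⁴ = 0.18144 m
0.59 × 1.8×10⁻⁴ × 640 = 0.067968 m
0.22 × 1000 × 1.4×10⁻⁴ = 0.03080 m
Δh = 0.014014 + 0.07700 + 0.18144 + 0.067968 + 0.03080 = 0.371222 m

about 37.1 cm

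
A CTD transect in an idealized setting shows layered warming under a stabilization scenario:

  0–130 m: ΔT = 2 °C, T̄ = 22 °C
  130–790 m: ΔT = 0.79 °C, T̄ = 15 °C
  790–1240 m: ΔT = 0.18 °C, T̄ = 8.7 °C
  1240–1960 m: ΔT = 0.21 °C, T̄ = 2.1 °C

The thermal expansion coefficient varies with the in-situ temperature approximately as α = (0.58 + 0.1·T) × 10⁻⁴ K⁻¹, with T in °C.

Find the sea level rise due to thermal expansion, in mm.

about 200 mm

Layer 1: α = (0.58 + 0.1×22)×10⁻⁴ = 2.78×10⁻⁴ K⁻¹
Layer 2: α = (0.58 + 0.1×15)×10⁻⁴ = 2.08×10⁻⁴ K⁻¹
Layer 3: α = (0.58 + 0.1×8.7)×10⁻⁴ = 1.45×10⁻⁴ K⁻¹
Layer 4: α = (0.58 + 0.1×2.1)×10⁻⁴ = 0.79×10⁻⁴ K⁻¹
Layer 1: 130 × 2 × 2.78×10⁻⁴ = 0.07228 m
130–790 m: 2.08×10⁻⁴ × 660 × 0.79 = 0.1084512 m
Layer 3: 0.18 × 450 × 1.45×10⁻⁴ = 0.011745 m
1240–1960 m: 720 × 0.21 × 0.79×10⁻⁴ = 0.0119448 m
Δh = 0.07228 + 0.1084512 + 0.011745 + 0.0119448 = 0.204421 m ≈ 200 mm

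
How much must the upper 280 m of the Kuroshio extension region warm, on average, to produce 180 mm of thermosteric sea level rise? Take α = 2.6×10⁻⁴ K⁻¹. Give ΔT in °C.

ΔT = Δh/(αH) = 0.18 / (2.6×10⁻⁴ × 280) ≈ 2.473 °C

ΔT ≈ 2.5 °C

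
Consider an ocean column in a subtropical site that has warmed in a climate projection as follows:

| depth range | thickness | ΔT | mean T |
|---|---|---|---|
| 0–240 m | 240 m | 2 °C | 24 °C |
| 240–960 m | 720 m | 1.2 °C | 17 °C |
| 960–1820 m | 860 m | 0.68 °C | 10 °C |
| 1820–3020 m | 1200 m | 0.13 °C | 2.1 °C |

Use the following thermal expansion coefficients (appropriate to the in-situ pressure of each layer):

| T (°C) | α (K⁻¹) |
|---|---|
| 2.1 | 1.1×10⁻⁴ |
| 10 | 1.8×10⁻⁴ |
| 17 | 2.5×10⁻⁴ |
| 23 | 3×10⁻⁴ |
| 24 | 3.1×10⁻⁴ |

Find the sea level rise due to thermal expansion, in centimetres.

Δh = 48.7 cm

Layer 1 at 24 °C → α = 3.1×10⁻⁴ K⁻¹
Layer 2 at 17 °C → α = 2.5×10⁻⁴ K⁻¹
Layer 3 at 10 °C → α = 1.8×10⁻⁴ K⁻¹
Layer 4 at 2.1 °C → α = 1.1×10⁻⁴ K⁻¹
0–240 m: 3.1×10⁻⁴ × 2 × 240 = 0.14880 m
240–960 m: 720 × 2.5×10⁻⁴ × 1.2 = 0.21600 m
960–1820 m: 1.8×10⁻⁴ × 860 × 0.68 = 0.105264 m
Layer 4: 1.1×10⁻⁴ × 1200 × 0.13 = 0.01716 m
Δh = 0.14880 + 0.21600 + 0.105264 + 0.01716 = 0.487224 m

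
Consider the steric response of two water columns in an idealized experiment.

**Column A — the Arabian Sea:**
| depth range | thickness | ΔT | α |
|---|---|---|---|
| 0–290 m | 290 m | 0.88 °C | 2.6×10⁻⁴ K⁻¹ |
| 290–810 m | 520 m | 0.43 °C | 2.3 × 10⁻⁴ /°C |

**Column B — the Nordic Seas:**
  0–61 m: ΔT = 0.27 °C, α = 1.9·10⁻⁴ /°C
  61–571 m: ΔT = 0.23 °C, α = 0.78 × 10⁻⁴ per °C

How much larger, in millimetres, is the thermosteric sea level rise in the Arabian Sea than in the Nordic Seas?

110 mm larger

A 2.6×10⁻⁴ × 290 × 0.88 = 0.066352 m
A 290–810 m: 2.3×10⁻⁴ × 0.43 × 520 = 0.051428 m
A total: 0.11778 m
B 0–61 m: 0.27 × 61 × 1.9×10⁻⁴ = 0.0031293 m
B 61–571 m: 0.23 × 510 × 0.78×10⁻⁴ = 0.0091494 m
B total: 0.0122787 m
Difference: 0.11778 − 0.0122787 = 0.1055013 m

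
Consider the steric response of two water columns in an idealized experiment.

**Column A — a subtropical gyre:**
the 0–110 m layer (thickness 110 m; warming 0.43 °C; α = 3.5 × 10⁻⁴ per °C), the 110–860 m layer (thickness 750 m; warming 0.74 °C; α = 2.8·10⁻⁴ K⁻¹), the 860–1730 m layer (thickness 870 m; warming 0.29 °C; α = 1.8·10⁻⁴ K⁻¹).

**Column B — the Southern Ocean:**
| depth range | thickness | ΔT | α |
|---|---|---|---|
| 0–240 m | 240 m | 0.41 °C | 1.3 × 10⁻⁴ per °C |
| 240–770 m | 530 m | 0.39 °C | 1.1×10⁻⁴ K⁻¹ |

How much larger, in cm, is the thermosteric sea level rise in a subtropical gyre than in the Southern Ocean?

Δh_A − Δh_B ≈ 18 cm

A 110 × 0.43 × 3.5×10⁻⁴ = 0.016555 m
A 110–860 m: 0.74 × 2.8×10⁻⁴ × 750 = 0.15540 m
A 0.29 × 870 × 1.8×10⁻⁴ = 0.045414 m
A total: 0.217369 m
B 0–240 m: 1.3×10⁻⁴ × 0.41 × 240 = 0.012792 m
B Layer 2: 530 × 1.1×10⁻⁴ × 0.39 = 0.022737 m
B total: 0.035529 m
Difference: 0.217369 − 0.035529 = 0.18184 m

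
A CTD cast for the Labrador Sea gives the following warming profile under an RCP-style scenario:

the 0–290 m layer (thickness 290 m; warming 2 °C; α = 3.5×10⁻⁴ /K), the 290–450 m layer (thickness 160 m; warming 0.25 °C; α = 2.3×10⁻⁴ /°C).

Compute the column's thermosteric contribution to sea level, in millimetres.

Δh ≈ 210 mm

Layer 1: 2 × 290 × 3.5×10⁻⁴ = 0.20300 m
290–450 m: 2.3×10⁻⁴ × 0.25 × 160 = 0.00920 m
Δh = 0.20300 + 0.00920 = 0.21220 m ≈ 210 mm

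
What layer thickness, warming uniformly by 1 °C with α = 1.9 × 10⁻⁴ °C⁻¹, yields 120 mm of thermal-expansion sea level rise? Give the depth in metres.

H = Δh/(αΔT) = 0.12 / (1.9×10⁻⁴ × 1) ≈ 631.6 m

632 m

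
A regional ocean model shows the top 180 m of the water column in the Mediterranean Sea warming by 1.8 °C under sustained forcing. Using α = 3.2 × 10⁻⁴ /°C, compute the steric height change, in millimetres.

Δh = αΔT·H = 3.2×10⁻⁴ × 1.8 × 180 = 0.10368 m

about 104 mm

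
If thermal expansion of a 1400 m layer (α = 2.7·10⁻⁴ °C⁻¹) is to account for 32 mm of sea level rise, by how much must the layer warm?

ΔT ≈ 0.085 K

ΔT = Δh/(αH) = 0.032 / (2.7×10⁻⁴ × 1400) ≈ 0.08466 K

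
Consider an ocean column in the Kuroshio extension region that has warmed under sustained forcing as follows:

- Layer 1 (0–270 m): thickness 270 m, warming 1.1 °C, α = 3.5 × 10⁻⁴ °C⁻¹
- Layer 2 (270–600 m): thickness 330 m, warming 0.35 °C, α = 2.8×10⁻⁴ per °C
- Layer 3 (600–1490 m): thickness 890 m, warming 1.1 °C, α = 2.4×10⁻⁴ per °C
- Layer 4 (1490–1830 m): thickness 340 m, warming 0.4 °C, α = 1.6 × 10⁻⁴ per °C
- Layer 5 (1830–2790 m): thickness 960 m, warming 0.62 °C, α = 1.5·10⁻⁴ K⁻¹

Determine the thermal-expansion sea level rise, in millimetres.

1.1 × 3.5×10⁻⁴ × 270 = 0.10395 m
330 × 0.35 × 2.8×10⁻⁴ = 0.03234 m
1.1 × 890 × 2.4×10⁻⁴ = 0.23496 m
Layer 4: 1.6×10⁻⁴ × 0.4 × 340 = 0.02176 m
1830–2790 m: 0.62 × 960 × 1.5×10⁻⁴ = 0.08928 m
Δh = 0.10395 + 0.03234 + 0.23496 + 0.02176 + 0.08928 = 0.48229 m

about 482 mm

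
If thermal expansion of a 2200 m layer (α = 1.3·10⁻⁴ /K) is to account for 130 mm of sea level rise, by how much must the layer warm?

about 0.455 K

ΔT = Δh/(αH) = 0.13 / (1.3×10⁻⁴ × 2200) ≈ 0.4545 K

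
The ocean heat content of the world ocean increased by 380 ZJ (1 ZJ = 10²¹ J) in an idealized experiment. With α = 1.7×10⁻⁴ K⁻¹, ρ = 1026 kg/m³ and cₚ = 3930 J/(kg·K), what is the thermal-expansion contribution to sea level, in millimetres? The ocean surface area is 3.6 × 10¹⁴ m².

44.5 mm of thermosteric rise

Per unit area: Q = 380×10²¹ / (3.6×10¹⁴) ≈ 1.056×10⁹ J/m²
Δh = αQ/(ρcₚ) = 1.7×10⁻⁴ × 1.056×10⁹ / (1026 × 3930) ≈ 0.044522 m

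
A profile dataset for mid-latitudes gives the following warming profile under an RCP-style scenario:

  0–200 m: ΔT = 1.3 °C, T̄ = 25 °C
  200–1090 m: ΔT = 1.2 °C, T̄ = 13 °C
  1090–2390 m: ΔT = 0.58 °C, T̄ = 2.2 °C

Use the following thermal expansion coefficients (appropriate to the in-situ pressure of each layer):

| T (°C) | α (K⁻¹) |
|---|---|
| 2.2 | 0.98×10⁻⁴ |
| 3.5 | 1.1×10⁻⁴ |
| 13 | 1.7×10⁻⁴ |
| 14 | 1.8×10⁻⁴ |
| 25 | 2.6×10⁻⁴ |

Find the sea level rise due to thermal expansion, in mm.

320 mm of thermosteric rise

Layer 1 at 25 °C → α = 2.6×10⁻⁴ K⁻¹
Layer 2 at 13 °C → α = 1.7×10⁻⁴ K⁻¹
Layer 3 at 2.2 °C → α = 0.98×10⁻⁴ K⁻¹
0–200 m: 1.3 × 2.6×10⁻⁴ × 200 = 0.06760 m
1.2 × 890 × 1.7×10⁻⁴ = 0.18156 m
Layer 3: 1300 × 0.58 × 0.98×10⁻⁴ = 0.073892 m
Δh = 0.06760 + 0.18156 + 0.073892 = 0.323052 m ≈ 320 mm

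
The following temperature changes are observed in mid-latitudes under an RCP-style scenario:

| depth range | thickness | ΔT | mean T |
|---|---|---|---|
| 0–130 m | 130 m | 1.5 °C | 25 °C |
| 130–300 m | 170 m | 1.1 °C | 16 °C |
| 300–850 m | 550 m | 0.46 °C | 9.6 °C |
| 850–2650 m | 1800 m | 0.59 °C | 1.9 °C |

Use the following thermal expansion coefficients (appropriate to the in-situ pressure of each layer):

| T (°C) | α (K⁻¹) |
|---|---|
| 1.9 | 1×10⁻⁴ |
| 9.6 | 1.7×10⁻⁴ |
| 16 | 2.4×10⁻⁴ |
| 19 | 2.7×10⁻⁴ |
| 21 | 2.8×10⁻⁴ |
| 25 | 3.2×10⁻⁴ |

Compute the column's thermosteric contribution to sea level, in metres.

Layer 1 at 25 °C → α = 3.2×10⁻⁴ K⁻¹
Layer 2 at 16 °C → α = 2.4×10⁻⁴ K⁻¹
Layer 3 at 9.6 °C → α = 1.7×10⁻⁴ K⁻¹
Layer 4 at 1.9 °C → α = 1×10⁻⁴ K⁻¹
3.2×10⁻⁴ × 1.5 × 130 = 0.06240 m
Layer 2: 1.1 × 2.4×10⁻⁴ × 170 = 0.04488 m
550 × 0.46 × 1.7×10⁻⁴ = 0.04301 m
850–2650 m: 1800 × 0.59 × 1×10⁻⁴ = 0.10620 m
Δh = 0.06240 + 0.04488 + 0.04301 + 0.10620 = 0.25649 m

about 0.256 m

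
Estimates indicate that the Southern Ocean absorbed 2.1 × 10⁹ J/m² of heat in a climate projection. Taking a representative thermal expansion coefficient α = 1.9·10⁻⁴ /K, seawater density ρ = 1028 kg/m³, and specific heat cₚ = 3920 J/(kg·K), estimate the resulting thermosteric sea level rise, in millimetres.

Δh = αQ/(ρcₚ) = 1.9×10⁻⁴ × 2.1×10⁹ / (1028 × 3920) ≈ 0.099013 m

99 mm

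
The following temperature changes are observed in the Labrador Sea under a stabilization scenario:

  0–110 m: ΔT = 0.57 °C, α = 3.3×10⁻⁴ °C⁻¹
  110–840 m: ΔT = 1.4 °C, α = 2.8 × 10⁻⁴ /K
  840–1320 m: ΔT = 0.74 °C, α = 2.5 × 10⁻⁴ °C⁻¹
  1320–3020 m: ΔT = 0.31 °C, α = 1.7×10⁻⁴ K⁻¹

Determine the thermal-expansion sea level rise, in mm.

Δh ≈ 485 mm

0–110 m: 3.3×10⁻⁴ × 0.57 × 110 = 0.020691 m
2.8×10⁻⁴ × 1.4 × 730 = 0.28616 m
840–1320 m: 0.74 × 480 × 2.5×10⁻⁴ = 0.08880 m
Layer 4: 1700 × 0.31 × 1.7×10⁻⁴ = 0.08959 m
Δh = 0.020691 + 0.28616 + 0.08880 + 0.08959 = 0.485241 m ≈ 485 mm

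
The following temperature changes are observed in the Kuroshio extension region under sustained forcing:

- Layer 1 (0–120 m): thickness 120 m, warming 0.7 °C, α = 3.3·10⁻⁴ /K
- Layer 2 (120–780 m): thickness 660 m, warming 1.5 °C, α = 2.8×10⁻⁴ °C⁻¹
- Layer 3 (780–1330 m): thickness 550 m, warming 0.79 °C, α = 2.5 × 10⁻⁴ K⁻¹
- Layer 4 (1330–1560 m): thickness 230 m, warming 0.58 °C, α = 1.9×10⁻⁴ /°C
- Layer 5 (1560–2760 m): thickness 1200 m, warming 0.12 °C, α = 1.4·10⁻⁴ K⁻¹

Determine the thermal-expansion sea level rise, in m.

Layer 1: 0.7 × 120 × 3.3×10⁻⁴ = 0.02772 m
120–780 m: 1.5 × 660 × 2.8×10⁻⁴ = 0.27720 m
780–1330 m: 0.79 × 2.5×10⁻⁴ × 550 = 0.108625 m
1330–1560 m: 1.9×10⁻⁴ × 0.58 × 230 = 0.025346 m
1560–2760 m: 0.12 × 1200 × 1.4×10⁻⁴ = 0.02016 m
Δh = 0.02772 + 0.27720 + 0.108625 + 0.025346 + 0.02016 = 0.459051 m

0.459 m of thermosteric rise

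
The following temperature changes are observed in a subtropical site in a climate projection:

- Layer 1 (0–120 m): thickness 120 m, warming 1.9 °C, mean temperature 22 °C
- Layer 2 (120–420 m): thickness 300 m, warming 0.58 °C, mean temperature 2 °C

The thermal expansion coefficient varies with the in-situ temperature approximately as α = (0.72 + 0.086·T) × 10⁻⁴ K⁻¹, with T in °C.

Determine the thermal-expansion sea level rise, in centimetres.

about 7.5 cm

Layer 1: α = (0.72 + 0.086×22)×10⁻⁴ = 2.612×10⁻⁴ K⁻¹
Layer 2: α = (0.72 + 0.086×2)×10⁻⁴ = 0.892×10⁻⁴ K⁻¹
2.612×10⁻⁴ × 1.9 × 120 = 0.0595536 m
Layer 2: 0.58 × 0.892×10⁻⁴ × 300 = 0.0155208 m
Δh = 0.0595536 + 0.0155208 = 0.0750744 m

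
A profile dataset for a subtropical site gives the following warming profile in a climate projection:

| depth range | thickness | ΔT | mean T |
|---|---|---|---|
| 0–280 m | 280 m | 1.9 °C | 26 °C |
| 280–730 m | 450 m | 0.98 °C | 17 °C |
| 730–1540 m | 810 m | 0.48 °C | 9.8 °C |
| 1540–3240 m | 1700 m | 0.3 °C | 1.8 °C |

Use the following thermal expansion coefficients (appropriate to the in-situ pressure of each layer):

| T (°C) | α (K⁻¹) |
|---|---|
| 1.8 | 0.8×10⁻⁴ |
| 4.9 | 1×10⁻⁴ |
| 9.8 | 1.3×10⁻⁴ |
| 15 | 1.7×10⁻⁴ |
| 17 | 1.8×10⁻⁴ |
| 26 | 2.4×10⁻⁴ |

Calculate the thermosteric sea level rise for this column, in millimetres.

Layer 1 at 26 °C → α = 2.4×10⁻⁴ K⁻¹
Layer 2 at 17 °C → α = 1.8×10⁻⁴ K⁻¹
Layer 3 at 9.8 °C → α = 1.3×10⁻⁴ K⁻¹
Layer 4 at 1.8 °C → α = 0.8×10⁻⁴ K⁻¹
0–280 m: 1.9 × 280 × 2.4×10⁻⁴ = 0.12768 m
1.8×10⁻⁴ × 450 × 0.98 = 0.07938 m
730–1540 m: 810 × 0.48 × 1.3×10⁻⁴ = 0.050544 m
0.3 × 1700 × 0.8×10⁻⁴ = 0.04080 m
Δh = 0.12768 + 0.07938 + 0.050544 + 0.04080 = 0.298404 m

about 298 mm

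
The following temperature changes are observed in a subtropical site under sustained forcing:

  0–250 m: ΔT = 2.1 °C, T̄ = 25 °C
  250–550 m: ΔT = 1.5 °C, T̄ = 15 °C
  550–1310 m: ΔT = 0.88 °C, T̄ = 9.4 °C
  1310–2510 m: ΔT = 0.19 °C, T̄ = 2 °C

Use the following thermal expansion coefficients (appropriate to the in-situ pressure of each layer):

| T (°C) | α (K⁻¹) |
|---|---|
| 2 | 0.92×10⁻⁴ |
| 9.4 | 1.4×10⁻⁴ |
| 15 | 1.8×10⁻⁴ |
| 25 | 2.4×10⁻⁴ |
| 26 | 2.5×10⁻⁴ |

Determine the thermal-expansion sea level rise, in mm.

about 320 mm

Layer 1 at 25 °C → α = 2.4×10⁻⁴ K⁻¹
Layer 2 at 15 °C → α = 1.8×10⁻⁴ K⁻¹
Layer 3 at 9.4 °C → α = 1.4×10⁻⁴ K⁻¹
Layer 4 at 2 °C → α = 0.92×10⁻⁴ K⁻¹
0–250 m: 2.4×10⁻⁴ × 2.1 × 250 = 0.12600 m
Layer 2: 1.8×10⁻⁴ × 1.5 × 300 = 0.08100 m
Layer 3: 0.88 × 760 × 1.4×10⁻⁴ = 0.093632 m
1310–2510 m: 1200 × 0.92×10⁻⁴ × 0.19 = 0.020976 m
Δh = 0.12600 + 0.08100 + 0.093632 + 0.020976 = 0.321608 m ≈ 320 mm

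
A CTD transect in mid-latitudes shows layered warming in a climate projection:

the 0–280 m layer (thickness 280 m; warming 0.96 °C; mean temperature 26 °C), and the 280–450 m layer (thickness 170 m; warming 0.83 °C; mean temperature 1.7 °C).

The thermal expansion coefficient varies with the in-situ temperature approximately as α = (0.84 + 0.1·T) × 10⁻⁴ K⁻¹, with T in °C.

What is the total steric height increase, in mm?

about 107 mm

Layer 1: α = (0.84 + 0.1×26)×10⁻⁴ = 3.44×10⁻⁴ K⁻¹
Layer 2: α = (0.84 + 0.1×1.7)×10⁻⁴ = 1.01×10⁻⁴ K⁻¹
0–280 m: 280 × 0.96 × 3.44×10⁻⁴ = 0.0924672 m
280–450 m: 170 × 0.83 × 1.01×10⁻⁴ = 0.0142511 m
Δh = 0.0924672 + 0.0142511 = 0.1067183 m ≈ 107 mm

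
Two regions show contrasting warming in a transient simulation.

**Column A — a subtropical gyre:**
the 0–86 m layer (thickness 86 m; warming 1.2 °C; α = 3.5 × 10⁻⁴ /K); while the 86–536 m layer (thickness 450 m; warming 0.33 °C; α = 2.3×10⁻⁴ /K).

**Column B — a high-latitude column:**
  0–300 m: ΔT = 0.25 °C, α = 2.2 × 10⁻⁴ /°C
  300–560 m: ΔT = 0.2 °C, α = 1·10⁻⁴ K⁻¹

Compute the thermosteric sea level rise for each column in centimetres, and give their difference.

A: 7.03 cm; B: 2.17 cm; difference 4.86 cm

A 1.2 × 86 × 3.5×10⁻⁴ = 0.03612 m
A 0.33 × 450 × 2.3×10⁻⁴ = 0.034155 m
A total: 0.070275 m
B Layer 1: 300 × 2.2×10⁻⁴ × 0.25 = 0.01650 m
B 0.2 × 260 × 1×10⁻⁴ = 0.00520 m
B total: 0.02170 m
Difference: 0.070275 − 0.02170 = 0.048575 m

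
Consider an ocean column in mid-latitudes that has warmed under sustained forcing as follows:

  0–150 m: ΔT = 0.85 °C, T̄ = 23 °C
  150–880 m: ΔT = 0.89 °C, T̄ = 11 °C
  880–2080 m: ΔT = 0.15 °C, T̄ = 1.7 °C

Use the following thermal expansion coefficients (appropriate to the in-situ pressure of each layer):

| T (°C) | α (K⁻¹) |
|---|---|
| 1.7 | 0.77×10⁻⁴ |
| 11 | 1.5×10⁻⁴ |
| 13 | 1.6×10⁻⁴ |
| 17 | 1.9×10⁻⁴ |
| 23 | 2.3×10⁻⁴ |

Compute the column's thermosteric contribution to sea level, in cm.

Layer 1 at 23 °C → α = 2.3×10⁻⁴ K⁻¹
Layer 2 at 11 °C → α = 1.5×10⁻⁴ K⁻¹
Layer 3 at 1.7 °C → α = 0.77×10⁻⁴ K⁻¹
0.85 × 2.3×10⁻⁴ × 150 = 0.029325 m
0.89 × 730 × 1.5×10⁻⁴ = 0.097455 m
1200 × 0.77×10⁻⁴ × 0.15 = 0.01386 m
Δh = 0.029325 + 0.097455 + 0.01386 = 0.14064 m ≈ 14 cm

Δh ≈ 14 cm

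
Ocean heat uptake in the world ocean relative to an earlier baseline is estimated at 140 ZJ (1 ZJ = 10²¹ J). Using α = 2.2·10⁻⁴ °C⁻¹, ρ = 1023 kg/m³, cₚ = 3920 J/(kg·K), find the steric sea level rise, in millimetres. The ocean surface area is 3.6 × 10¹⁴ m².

Per unit area: Q = 140×10²¹ / (3.6×10¹⁴) ≈ 3.889×10⁸ J/m²
Δh = αQ/(ρcₚ) = 2.2×10⁻⁴ × 3.889×10⁸ / (1023 × 3920) ≈ 0.021335 m

about 21.3 mm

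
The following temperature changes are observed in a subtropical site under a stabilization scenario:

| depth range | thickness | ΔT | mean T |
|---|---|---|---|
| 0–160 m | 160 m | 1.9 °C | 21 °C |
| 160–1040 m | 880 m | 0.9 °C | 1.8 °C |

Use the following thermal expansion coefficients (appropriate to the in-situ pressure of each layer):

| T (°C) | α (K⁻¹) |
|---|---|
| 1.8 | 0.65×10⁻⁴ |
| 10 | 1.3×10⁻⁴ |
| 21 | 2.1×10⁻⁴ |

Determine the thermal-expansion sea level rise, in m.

Layer 1 at 21 °C → α = 2.1×10⁻⁴ K⁻¹
Layer 2 at 1.8 °C → α = 0.65×10⁻⁴ K⁻¹
Layer 1: 2.1×10⁻⁴ × 1.9 × 160 = 0.06384 m
880 × 0.9 × 0.65×10⁻⁴ = 0.05148 m
Δh = 0.06384 + 0.05148 = 0.11532 m ≈ 0.12 m

Δh ≈ 0.12 m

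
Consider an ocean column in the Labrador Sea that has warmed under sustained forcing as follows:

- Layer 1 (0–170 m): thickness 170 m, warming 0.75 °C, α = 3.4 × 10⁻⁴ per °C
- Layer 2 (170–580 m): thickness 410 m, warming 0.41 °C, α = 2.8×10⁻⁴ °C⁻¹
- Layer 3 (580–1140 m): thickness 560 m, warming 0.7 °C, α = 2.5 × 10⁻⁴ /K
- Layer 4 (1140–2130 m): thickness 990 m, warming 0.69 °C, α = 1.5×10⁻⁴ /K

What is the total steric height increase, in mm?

290 mm of thermosteric rise

170 × 3.4×10⁻⁴ × 0.75 = 0.04335 m
0.41 × 410 × 2.8×10⁻⁴ = 0.047068 m
560 × 2.5×10⁻⁴ × 0.7 = 0.09800 m
990 × 0.69 × 1.5×10⁻⁴ = 0.102465 m
Δh = 0.04335 + 0.047068 + 0.09800 + 0.102465 = 0.290883 m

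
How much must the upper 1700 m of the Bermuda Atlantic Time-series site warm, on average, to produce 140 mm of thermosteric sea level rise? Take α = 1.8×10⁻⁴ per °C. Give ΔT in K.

ΔT = Δh/(αH) = 0.14 / (1.8×10⁻⁴ × 1700) ≈ 0.4575 K

ΔT ≈ 0.458 K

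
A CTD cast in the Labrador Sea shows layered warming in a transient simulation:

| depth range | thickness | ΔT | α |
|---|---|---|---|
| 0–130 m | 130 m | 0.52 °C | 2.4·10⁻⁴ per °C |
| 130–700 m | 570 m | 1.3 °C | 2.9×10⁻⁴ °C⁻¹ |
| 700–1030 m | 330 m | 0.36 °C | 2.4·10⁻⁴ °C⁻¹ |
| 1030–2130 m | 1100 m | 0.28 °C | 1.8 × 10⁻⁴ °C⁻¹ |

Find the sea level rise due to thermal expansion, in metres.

0.32 m

0–130 m: 130 × 0.52 × 2.4×10⁻⁴ = 0.016224 m
Layer 2: 2.9×10⁻⁴ × 1.3 × 570 = 0.21489 m
Layer 3: 2.4×10⁻⁴ × 0.36 × 330 = 0.028512 m
1030–2130 m: 0.28 × 1100 × 1.8×10⁻⁴ = 0.05544 m
Δh = 0.016224 + 0.21489 + 0.028512 + 0.05544 = 0.315066 m ≈ 0.32 m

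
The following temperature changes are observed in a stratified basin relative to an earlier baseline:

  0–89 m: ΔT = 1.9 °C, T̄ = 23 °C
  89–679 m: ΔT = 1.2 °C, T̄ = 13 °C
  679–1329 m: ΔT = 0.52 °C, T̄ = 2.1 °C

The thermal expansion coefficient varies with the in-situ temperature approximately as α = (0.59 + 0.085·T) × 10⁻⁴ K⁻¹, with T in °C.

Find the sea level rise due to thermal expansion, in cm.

Layer 1: α = (0.59 + 0.085×23)×10⁻⁴ = 2.545×10⁻⁴ K⁻¹
Layer 2: α = (0.59 + 0.085×13)×10⁻⁴ = 1.695×10⁻⁴ K⁻¹
Layer 3: α = (0.59 + 0.085×2.1)×10⁻⁴ = 0.7685×10⁻⁴ K⁻¹
0–89 m: 1.9 × 89 × 2.545×10⁻⁴ = 0.04303595 m
89–679 m: 590 × 1.2 × 1.695×10⁻⁴ = 0.120006 m
Layer 3: 0.7685×10⁻⁴ × 0.52 × 650 = 0.0259753 m
Δh = 0.04303595 + 0.120006 + 0.0259753 = 0.18901725 m

18.9 cm of thermosteric rise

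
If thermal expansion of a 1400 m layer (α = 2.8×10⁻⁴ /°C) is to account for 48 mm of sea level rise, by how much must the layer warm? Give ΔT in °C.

about 0.122 °C

ΔT = Δh/(αH) = 0.048 / (2.8×10⁻⁴ × 1400) ≈ 0.1224 °C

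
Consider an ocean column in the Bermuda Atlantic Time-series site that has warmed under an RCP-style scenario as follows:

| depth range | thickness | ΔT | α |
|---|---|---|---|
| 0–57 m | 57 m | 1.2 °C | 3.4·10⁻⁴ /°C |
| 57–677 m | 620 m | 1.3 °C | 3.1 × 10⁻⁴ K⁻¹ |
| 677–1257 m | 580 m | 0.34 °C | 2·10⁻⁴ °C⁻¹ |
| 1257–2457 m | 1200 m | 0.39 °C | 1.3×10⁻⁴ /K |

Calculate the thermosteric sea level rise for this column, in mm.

Δh = 373 mm

0–57 m: 1.2 × 3.4×10⁻⁴ × 57 = 0.023256 m
57–677 m: 620 × 1.3 × 3.1×10⁻⁴ = 0.24986 m
Layer 3: 2×10⁻⁴ × 580 × 0.34 = 0.03944 m
1257–2457 m: 1200 × 1.3×10⁻⁴ × 0.39 = 0.06084 m
Δh = 0.023256 + 0.24986 + 0.03944 + 0.06084 = 0.373396 m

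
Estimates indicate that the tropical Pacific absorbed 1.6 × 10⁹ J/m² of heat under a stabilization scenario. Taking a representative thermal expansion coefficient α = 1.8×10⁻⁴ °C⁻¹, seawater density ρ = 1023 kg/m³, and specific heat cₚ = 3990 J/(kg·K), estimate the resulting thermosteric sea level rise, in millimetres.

Δh = 71 mm

Δh = αQ/(ρcₚ) = 1.8×10⁻⁴ × 1.6×10⁹ / (1023 × 3990) ≈ 0.070558 m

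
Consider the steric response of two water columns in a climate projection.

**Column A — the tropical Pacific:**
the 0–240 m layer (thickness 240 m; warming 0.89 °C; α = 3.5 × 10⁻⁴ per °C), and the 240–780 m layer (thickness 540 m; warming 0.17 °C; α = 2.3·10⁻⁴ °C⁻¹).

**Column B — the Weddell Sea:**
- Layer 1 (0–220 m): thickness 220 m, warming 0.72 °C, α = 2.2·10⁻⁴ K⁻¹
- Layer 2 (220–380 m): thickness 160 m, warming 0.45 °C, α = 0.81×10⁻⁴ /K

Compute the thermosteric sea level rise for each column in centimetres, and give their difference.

A 3.5×10⁻⁴ × 240 × 0.89 = 0.07476 m
A 0.17 × 540 × 2.3×10⁻⁴ = 0.021114 m
A total: 0.095874 m
B 2.2×10⁻⁴ × 0.72 × 220 = 0.034848 m
B Layer 2: 0.81×10⁻⁴ × 160 × 0.45 = 0.005832 m
B total: 0.04068 m
Difference: 0.095874 − 0.04068 = 0.055194 m

Δh_A ≈ 9.6 cm, Δh_B ≈ 4.1 cm; difference ≈ 5.5 cm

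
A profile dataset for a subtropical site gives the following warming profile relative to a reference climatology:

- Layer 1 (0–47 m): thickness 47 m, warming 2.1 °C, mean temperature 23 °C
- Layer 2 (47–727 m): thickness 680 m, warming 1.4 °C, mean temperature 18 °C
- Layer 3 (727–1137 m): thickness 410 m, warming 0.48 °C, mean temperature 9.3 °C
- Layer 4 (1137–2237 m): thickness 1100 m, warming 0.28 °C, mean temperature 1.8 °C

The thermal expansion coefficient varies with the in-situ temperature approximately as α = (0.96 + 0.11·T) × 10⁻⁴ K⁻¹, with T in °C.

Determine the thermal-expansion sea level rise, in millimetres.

Layer 1: α = (0.96 + 0.11×23)×10⁻⁴ = 3.49×10⁻⁴ K⁻¹
Layer 2: α = (0.96 + 0.11×18)×10⁻⁴ = 2.94×10⁻⁴ K⁻¹
Layer 3: α = (0.96 + 0.11×9.3)×10⁻⁴ = 1.983×10⁻⁴ K⁻¹
Layer 4: α = (0.96 + 0.11×1.8)×10⁻⁴ = 1.158×10⁻⁴ K⁻¹
3.49×10⁻⁴ × 47 × 2.1 = 0.0344463 m
47–727 m: 680 × 2.94×10⁻⁴ × 1.4 = 0.279888 m
727–1137 m: 0.48 × 1.983×10⁻⁴ × 410 = 0.03902544 m
1137–2237 m: 1100 × 0.28 × 1.158×10⁻⁴ = 0.0356664 m
Δh = 0.0344463 + 0.279888 + 0.03902544 + 0.0356664 = 0.38902614 m ≈ 389 mm

about 389 mm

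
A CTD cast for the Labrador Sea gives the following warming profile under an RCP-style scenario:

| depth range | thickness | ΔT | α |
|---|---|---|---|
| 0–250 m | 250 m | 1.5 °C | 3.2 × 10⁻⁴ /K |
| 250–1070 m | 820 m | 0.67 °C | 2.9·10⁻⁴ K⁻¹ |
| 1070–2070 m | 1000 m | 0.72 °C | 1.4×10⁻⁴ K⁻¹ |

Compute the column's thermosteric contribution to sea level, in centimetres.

Layer 1: 3.2×10⁻⁴ × 250 × 1.5 = 0.12000 m
250–1070 m: 0.67 × 2.9×10⁻⁴ × 820 = 0.159326 m
1070–2070 m: 1000 × 1.4×10⁻⁴ × 0.72 = 0.10080 m
Δh = 0.12000 + 0.159326 + 0.10080 = 0.380126 m

38.0 cm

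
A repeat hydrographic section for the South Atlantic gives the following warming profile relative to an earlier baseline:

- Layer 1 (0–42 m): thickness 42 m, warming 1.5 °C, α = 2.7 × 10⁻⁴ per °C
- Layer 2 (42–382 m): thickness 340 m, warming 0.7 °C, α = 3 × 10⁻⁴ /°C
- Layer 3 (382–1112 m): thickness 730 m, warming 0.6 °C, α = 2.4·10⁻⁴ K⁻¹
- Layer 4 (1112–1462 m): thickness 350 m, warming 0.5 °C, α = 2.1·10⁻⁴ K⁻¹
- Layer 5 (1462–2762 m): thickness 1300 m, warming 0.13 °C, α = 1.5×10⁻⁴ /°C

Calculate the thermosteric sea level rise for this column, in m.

Δh = 0.26 m

42 × 2.7×10⁻⁴ × 1.5 = 0.01701 m
0.7 × 3×10⁻⁴ × 340 = 0.07140 m
382–1112 m: 0.6 × 2.4×10⁻⁴ × 730 = 0.10512 m
350 × 0.5 × 2.1×10⁻⁴ = 0.03675 m
Layer 5: 0.13 × 1300 × 1.5×10⁻⁴ = 0.02535 m
Δh = 0.01701 + 0.07140 + 0.10512 + 0.03675 + 0.02535 = 0.25563 m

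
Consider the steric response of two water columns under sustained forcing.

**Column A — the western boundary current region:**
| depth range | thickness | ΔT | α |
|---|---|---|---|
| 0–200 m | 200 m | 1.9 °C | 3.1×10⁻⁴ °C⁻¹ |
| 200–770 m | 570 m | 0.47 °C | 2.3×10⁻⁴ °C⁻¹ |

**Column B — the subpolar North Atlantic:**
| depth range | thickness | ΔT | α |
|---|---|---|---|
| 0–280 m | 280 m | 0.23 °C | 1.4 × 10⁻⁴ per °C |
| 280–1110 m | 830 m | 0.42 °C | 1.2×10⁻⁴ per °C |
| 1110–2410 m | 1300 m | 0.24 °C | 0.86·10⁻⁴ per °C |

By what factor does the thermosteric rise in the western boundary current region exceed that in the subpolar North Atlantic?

A 0–200 m: 200 × 1.9 × 3.1×10⁻⁴ = 0.11780 m
A 2.3×10⁻⁴ × 570 × 0.47 = 0.061617 m
A total: 0.179417 m
B 280 × 0.23 × 1.4×10⁻⁴ = 0.009016 m
B 0.42 × 1.2×10⁻⁴ × 830 = 0.041832 m
B 0.86×10⁻⁴ × 0.24 × 1300 = 0.026832 m
B total: 0.07768 m
Ratio: 0.179417 / 0.07768 ≈ 2.310

a factor of 2.31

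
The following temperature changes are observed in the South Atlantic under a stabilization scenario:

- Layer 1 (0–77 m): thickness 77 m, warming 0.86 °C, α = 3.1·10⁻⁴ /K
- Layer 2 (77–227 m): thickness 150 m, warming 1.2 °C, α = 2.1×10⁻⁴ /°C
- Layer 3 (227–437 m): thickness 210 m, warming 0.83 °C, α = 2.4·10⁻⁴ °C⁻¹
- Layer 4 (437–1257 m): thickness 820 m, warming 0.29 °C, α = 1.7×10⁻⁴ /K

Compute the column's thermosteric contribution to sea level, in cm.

Layer 1: 0.86 × 77 × 3.1×10⁻⁴ = 0.0205282 m
2.1×10⁻⁴ × 1.2 × 150 = 0.03780 m
Layer 3: 210 × 0.83 × 2.4×10⁻⁴ = 0.041832 m
437–1257 m: 0.29 × 1.7×10⁻⁴ × 820 = 0.040426 m
Δh = 0.0205282 + 0.03780 + 0.041832 + 0.040426 = 0.1405862 m ≈ 14.1 cm

Δh = 14.1 cm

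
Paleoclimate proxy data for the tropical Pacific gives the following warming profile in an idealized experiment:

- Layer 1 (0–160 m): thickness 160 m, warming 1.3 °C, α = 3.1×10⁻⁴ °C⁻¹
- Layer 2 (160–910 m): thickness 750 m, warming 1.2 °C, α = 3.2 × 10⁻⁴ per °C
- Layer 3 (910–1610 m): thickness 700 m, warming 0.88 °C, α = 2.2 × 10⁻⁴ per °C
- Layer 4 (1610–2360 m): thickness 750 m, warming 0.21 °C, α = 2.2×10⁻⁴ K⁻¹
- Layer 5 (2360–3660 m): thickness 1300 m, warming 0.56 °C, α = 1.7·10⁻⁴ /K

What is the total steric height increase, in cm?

65 cm

0–160 m: 160 × 3.1×10⁻⁴ × 1.3 = 0.06448 m
1.2 × 3.2×10⁻⁴ × 750 = 0.28800 m
0.88 × 2.2×10⁻⁴ × 700 = 0.13552 m
1610–2360 m: 2.2×10⁻⁴ × 0.21 × 750 = 0.03465 m
Layer 5: 1300 × 0.56 × 1.7×10⁻⁴ = 0.12376 m
Δh = 0.06448 + 0.28800 + 0.13552 + 0.03465 + 0.12376 = 0.64641 m ≈ 65 cm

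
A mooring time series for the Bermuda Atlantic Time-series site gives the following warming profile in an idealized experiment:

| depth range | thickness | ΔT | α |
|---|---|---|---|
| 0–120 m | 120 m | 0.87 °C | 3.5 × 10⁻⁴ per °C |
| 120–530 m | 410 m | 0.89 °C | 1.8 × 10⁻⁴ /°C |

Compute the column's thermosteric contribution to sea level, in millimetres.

about 102 mm

Layer 1: 3.5×10⁻⁴ × 120 × 0.87 = 0.03654 m
Layer 2: 0.89 × 410 × 1.8×10⁻⁴ = 0.065682 m
Δh = 0.03654 + 0.065682 = 0.102222 m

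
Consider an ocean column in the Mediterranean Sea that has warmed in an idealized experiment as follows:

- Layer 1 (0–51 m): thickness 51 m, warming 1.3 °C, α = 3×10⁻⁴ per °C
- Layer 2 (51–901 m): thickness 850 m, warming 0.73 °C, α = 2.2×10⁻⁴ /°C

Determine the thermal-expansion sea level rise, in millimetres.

Layer 1: 3×10⁻⁴ × 51 × 1.3 = 0.01989 m
Layer 2: 850 × 0.73 × 2.2×10⁻⁴ = 0.13651 m
Δh = 0.01989 + 0.13651 = 0.15640 m ≈ 156 mm

Δh = 156 mm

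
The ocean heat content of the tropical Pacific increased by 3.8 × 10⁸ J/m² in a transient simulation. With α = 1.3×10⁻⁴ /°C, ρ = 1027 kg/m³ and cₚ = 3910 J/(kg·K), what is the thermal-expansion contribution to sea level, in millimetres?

Δh = αQ/(ρcₚ) = 1.3×10⁻⁴ × 3.8×10⁸ / (1027 × 3910) ≈ 0.012302 m

about 12.3 mm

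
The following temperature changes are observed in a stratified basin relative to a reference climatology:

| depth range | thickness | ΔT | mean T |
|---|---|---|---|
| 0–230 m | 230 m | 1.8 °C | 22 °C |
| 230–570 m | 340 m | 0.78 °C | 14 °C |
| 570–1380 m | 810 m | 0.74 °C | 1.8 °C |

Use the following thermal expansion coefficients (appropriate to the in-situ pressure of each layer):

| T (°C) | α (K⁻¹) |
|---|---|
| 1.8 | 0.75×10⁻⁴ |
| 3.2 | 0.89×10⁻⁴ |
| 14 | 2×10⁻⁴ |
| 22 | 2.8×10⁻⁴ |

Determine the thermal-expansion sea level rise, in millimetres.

Δh ≈ 214 mm

Layer 1 at 22 °C → α = 2.8×10⁻⁴ K⁻¹
Layer 2 at 14 °C → α = 2×10⁻⁴ K⁻¹
Layer 3 at 1.8 °C → α = 0.75×10⁻⁴ K⁻¹
Layer 1: 2.8×10⁻⁴ × 230 × 1.8 = 0.11592 m
0.78 × 2×10⁻⁴ × 340 = 0.05304 m
570–1380 m: 810 × 0.74 × 0.75×10⁻⁴ = 0.044955 m
Δh = 0.11592 + 0.05304 + 0.044955 = 0.213915 m ≈ 214 mm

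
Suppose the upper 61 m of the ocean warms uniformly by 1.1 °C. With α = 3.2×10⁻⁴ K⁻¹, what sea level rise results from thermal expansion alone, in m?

Δh = αΔT·H = 3.2×10⁻⁴ × 1.1 × 61 = 0.021472 m

0.0215 m of thermosteric rise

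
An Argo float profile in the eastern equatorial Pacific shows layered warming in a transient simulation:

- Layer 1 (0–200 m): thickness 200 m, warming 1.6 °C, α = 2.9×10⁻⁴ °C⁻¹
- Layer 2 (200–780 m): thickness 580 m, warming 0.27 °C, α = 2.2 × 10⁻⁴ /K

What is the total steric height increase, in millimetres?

Δh ≈ 127 mm

Layer 1: 2.9×10⁻⁴ × 1.6 × 200 = 0.09280 m
2.2×10⁻⁴ × 580 × 0.27 = 0.034452 m
Δh = 0.09280 + 0.034452 = 0.127252 m ≈ 127 mm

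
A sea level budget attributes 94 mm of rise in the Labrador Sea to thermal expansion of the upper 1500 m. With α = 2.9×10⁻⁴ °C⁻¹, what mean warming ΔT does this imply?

ΔT = Δh/(αH) = 0.094 / (2.9×10⁻⁴ × 1500) ≈ 0.2161 °C

ΔT ≈ 0.216 °C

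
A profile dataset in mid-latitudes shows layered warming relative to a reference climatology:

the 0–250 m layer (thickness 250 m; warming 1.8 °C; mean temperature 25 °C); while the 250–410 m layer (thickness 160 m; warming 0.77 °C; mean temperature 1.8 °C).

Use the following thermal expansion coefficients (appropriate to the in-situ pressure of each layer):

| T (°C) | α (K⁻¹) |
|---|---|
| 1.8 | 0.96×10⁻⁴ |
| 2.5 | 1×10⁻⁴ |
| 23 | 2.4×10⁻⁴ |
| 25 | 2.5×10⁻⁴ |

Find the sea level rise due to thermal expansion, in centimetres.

about 12.4 cm

Layer 1 at 25 °C → α = 2.5×10⁻⁴ K⁻¹
Layer 2 at 1.8 °C → α = 0.96×10⁻⁴ K⁻¹
Layer 1: 2.5×10⁻⁴ × 1.8 × 250 = 0.11250 m
0.96×10⁻⁴ × 0.77 × 160 = 0.0118272 m
Δh = 0.11250 + 0.0118272 = 0.1243272 m ≈ 12.4 cm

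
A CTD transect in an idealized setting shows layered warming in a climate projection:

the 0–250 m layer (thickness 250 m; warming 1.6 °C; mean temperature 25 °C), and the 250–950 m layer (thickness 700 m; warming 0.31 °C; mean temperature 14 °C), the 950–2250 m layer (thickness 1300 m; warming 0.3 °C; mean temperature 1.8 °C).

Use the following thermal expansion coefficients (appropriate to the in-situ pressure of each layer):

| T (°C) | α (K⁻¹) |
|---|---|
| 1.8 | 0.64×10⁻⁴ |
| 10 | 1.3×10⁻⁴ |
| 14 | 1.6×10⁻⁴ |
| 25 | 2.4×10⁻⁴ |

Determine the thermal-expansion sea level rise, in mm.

Layer 1 at 25 °C → α = 2.4×10⁻⁴ K⁻¹
Layer 2 at 14 °C → α = 1.6×10⁻⁴ K⁻¹
Layer 3 at 1.8 °C → α = 0.64×10⁻⁴ K⁻¹
2.4×10⁻⁴ × 1.6 × 250 = 0.09600 m
Layer 2: 700 × 0.31 × 1.6×10⁻⁴ = 0.03472 m
1300 × 0.3 × 0.64×10⁻⁴ = 0.02496 m
Δh = 0.09600 + 0.03472 + 0.02496 = 0.15568 m

Δh ≈ 160 mm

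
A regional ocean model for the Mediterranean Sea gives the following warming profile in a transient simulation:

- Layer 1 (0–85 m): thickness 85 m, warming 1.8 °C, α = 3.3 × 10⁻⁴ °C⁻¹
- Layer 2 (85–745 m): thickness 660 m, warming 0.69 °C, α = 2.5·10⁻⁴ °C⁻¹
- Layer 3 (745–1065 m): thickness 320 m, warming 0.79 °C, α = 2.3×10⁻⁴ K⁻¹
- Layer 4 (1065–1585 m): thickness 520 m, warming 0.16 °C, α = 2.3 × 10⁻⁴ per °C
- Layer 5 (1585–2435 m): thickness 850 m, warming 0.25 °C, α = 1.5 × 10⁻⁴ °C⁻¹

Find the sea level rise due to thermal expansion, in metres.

0.273 m of thermosteric rise

Layer 1: 1.8 × 3.3×10⁻⁴ × 85 = 0.05049 m
0.69 × 660 × 2.5×10⁻⁴ = 0.11385 m
Layer 3: 320 × 0.79 × 2.3×10⁻⁴ = 0.058144 m
1065–1585 m: 520 × 0.16 × 2.3×10⁻⁴ = 0.019136 m
1585–2435 m: 0.25 × 850 × 1.5×10⁻⁴ = 0.031875 m
Δh = 0.05049 + 0.11385 + 0.058144 + 0.019136 + 0.031875 = 0.273495 m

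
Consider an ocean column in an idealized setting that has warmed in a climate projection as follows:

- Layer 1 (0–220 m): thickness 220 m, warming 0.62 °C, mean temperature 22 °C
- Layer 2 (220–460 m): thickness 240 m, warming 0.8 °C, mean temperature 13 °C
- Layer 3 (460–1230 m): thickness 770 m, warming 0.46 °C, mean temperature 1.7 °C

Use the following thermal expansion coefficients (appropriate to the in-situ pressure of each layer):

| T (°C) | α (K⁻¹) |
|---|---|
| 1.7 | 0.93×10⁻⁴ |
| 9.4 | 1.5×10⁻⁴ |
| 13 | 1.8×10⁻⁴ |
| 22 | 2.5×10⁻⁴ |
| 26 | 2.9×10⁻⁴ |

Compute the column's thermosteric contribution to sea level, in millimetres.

about 100 mm

Layer 1 at 22 °C → α = 2.5×10⁻⁴ K⁻¹
Layer 2 at 13 °C → α = 1.8×10⁻⁴ K⁻¹
Layer 3 at 1.7 °C → α = 0.93×10⁻⁴ K⁻¹
Layer 1: 220 × 0.62 × 2.5×10⁻⁴ = 0.03410 m
220–460 m: 0.8 × 240 × 1.8×10⁻⁴ = 0.03456 m
0.46 × 0.93×10⁻⁴ × 770 = 0.0329406 m
Δh = 0.03410 + 0.03456 + 0.0329406 = 0.1016006 m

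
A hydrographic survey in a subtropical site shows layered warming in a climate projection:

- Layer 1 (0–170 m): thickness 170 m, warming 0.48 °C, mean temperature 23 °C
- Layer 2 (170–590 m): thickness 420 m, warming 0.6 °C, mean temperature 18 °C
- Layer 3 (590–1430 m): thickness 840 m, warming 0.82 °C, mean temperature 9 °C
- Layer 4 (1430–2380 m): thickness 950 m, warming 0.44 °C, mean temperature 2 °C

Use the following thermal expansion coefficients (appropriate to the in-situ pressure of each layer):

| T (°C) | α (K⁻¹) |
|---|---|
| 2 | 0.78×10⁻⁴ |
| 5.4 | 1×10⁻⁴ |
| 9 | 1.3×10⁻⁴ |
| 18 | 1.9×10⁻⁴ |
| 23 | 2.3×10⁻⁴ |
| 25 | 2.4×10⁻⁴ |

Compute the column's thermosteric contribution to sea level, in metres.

about 0.189 m

Layer 1 at 23 °C → α = 2.3×10⁻⁴ K⁻¹
Layer 2 at 18 °C → α = 1.9×10⁻⁴ K⁻¹
Layer 3 at 9 °C → α = 1.3×10⁻⁴ K⁻¹
Layer 4 at 2 °C → α = 0.78×10⁻⁴ K⁻¹
170 × 2.3×10⁻⁴ × 0.48 = 0.018768 m
170–590 m: 1.9×10⁻⁴ × 420 × 0.6 = 0.04788 m
590–1430 m: 840 × 1.3×10⁻⁴ × 0.82 = 0.089544 m
950 × 0.78×10⁻⁴ × 0.44 = 0.032604 m
Δh = 0.018768 + 0.04788 + 0.089544 + 0.032604 = 0.188796 m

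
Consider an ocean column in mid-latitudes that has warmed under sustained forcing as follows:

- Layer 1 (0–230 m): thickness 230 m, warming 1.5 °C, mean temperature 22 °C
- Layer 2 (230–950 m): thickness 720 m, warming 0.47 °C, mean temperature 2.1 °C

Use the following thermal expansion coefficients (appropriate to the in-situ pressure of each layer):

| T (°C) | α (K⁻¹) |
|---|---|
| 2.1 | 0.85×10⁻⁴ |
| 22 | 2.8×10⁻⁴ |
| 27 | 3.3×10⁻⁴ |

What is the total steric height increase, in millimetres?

130 mm

Layer 1 at 22 °C → α = 2.8×10⁻⁴ K⁻¹
Layer 2 at 2.1 °C → α = 0.85×10⁻⁴ K⁻¹
2.8×10⁻⁴ × 1.5 × 230 = 0.09660 m
0.85×10⁻⁴ × 720 × 0.47 = 0.028764 m
Δh = 0.09660 + 0.028764 = 0.125364 m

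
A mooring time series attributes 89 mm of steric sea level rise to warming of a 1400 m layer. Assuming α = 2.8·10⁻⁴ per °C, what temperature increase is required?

about 0.227 °C

ΔT = Δh/(αH) = 0.089 / (2.8×10⁻⁴ × 1400) ≈ 0.2270 °C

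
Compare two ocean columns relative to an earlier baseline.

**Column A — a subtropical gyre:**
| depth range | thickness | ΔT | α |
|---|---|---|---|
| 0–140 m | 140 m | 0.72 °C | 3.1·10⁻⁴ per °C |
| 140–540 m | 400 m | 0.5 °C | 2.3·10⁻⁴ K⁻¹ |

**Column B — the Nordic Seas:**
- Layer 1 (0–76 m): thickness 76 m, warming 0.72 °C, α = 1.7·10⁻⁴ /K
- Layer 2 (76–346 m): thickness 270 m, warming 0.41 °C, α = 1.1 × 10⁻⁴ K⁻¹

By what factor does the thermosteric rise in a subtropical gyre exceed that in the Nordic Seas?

≈ 3.60×

A 140 × 3.1×10⁻⁴ × 0.72 = 0.031248 m
A 2.3×10⁻⁴ × 400 × 0.5 = 0.04600 m
A total: 0.077248 m
B 0–76 m: 1.7×10⁻⁴ × 76 × 0.72 = 0.0093024 m
B Layer 2: 0.41 × 1.1×10⁻⁴ × 270 = 0.012177 m
B total: 0.0214794 m
Ratio: 0.077248 / 0.0214794 ≈ 3.596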